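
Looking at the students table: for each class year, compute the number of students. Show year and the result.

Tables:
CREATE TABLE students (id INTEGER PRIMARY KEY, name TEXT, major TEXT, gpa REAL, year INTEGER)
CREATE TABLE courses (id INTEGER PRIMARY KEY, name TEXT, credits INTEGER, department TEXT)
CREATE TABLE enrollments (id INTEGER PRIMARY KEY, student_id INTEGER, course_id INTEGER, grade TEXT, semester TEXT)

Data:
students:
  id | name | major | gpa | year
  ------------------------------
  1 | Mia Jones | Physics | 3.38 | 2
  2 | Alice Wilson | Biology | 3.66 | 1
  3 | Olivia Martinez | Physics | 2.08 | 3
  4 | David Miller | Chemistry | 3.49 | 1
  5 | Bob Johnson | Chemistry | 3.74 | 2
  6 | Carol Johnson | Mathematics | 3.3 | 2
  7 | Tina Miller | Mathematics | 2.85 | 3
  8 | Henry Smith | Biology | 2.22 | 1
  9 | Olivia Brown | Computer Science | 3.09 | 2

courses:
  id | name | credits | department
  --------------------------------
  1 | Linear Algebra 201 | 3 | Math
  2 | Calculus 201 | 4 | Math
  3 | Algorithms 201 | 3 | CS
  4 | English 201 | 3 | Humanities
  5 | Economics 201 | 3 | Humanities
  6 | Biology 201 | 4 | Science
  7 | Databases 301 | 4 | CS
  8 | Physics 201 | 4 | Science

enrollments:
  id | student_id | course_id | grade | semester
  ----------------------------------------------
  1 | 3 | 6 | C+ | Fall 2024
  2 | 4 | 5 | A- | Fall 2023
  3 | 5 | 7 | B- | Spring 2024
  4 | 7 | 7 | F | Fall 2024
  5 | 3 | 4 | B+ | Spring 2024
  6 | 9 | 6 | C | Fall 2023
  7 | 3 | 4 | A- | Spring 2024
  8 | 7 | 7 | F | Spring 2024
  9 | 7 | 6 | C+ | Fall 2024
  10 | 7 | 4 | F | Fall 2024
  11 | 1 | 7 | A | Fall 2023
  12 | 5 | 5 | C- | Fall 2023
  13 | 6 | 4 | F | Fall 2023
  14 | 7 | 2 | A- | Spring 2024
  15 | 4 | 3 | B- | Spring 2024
SELECT year, COUNT(*) AS n FROM students GROUP BY year

Execution result:
year | n
1 | 3
2 | 4
3 | 2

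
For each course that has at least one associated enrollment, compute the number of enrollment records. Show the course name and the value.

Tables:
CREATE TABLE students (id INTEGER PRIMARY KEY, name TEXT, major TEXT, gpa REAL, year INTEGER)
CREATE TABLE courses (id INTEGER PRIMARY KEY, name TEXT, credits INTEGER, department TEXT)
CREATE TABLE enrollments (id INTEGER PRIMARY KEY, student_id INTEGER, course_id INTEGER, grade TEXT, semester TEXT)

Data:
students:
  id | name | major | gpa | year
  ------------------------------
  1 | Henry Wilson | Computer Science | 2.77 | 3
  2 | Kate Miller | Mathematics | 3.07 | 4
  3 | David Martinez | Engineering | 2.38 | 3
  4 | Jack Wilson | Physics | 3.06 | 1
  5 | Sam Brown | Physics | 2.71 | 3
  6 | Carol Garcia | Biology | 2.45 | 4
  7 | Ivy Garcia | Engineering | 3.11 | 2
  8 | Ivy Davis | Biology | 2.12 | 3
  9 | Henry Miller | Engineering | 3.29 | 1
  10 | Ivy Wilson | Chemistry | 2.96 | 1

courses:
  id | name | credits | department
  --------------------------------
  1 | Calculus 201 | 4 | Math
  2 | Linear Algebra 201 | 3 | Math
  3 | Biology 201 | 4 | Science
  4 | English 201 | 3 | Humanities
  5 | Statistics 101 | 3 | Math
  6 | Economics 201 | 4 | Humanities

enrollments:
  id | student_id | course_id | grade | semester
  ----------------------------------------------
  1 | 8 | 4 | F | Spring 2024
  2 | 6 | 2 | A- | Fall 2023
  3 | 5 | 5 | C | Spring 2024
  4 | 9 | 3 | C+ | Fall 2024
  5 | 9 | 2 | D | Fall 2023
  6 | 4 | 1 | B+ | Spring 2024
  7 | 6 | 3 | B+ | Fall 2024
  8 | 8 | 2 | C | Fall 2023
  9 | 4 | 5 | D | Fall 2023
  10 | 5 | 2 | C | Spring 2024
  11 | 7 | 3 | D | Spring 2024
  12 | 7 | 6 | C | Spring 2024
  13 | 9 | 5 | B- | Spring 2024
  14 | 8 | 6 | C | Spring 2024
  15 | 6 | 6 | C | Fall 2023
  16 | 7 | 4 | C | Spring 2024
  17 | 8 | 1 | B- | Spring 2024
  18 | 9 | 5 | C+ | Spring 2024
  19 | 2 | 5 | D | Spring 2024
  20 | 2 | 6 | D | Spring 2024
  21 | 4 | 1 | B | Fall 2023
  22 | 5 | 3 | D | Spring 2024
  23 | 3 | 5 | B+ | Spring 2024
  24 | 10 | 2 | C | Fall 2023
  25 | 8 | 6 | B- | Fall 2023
SELECT p.name, COUNT(*) AS n FROM enrollments c JOIN courses p ON c.course_id = p.id GROUP BY p.id, p.name

Execution result:
name | n
Calculus 201 | 3
Linear Algebra 201 | 5
Biology 201 | 4
English 201 | 2
Statistics 101 | 6
Economics 201 | 5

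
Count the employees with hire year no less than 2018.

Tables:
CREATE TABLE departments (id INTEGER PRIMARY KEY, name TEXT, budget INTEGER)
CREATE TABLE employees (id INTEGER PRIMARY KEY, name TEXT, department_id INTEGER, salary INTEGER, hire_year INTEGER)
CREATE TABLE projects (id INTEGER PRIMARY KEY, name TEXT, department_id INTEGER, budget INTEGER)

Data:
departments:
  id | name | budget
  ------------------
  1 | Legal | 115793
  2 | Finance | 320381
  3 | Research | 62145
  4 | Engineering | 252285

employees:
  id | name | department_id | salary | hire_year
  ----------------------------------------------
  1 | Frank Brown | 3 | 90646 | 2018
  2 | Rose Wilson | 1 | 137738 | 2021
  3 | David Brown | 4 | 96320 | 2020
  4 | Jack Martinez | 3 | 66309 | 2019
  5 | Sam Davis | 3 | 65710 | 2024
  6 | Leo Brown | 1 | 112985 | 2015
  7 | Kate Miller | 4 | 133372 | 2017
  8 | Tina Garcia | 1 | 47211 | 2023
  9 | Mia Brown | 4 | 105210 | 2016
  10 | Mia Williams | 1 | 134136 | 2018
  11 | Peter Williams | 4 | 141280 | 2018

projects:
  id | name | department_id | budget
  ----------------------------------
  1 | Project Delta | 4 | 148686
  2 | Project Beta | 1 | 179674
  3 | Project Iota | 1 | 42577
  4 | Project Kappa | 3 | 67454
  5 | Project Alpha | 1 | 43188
SELECT COUNT(*) FROM employees WHERE hire_year >= 2018

Execution result:
8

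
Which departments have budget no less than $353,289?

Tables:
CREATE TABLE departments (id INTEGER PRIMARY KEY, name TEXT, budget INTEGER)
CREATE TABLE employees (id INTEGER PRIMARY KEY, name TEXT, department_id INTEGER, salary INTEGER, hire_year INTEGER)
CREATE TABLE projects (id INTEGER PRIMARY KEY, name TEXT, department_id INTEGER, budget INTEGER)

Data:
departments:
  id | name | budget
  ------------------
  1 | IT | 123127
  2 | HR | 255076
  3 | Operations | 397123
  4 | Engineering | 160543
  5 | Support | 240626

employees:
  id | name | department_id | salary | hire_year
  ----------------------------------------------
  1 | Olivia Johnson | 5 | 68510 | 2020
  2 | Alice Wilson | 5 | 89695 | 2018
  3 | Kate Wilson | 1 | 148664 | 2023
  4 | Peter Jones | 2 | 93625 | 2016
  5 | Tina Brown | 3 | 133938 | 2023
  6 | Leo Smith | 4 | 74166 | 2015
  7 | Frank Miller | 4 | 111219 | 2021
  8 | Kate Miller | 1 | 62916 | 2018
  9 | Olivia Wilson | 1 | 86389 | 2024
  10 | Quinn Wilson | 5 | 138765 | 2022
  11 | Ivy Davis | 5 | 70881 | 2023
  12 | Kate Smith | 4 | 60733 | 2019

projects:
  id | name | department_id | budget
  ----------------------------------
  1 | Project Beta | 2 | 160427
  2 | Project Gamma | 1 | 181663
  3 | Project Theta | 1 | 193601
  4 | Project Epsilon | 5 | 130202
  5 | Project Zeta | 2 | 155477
SELECT name, budget FROM departments WHERE budget >= 353289

Execution result:
name | budget
Operations | 397123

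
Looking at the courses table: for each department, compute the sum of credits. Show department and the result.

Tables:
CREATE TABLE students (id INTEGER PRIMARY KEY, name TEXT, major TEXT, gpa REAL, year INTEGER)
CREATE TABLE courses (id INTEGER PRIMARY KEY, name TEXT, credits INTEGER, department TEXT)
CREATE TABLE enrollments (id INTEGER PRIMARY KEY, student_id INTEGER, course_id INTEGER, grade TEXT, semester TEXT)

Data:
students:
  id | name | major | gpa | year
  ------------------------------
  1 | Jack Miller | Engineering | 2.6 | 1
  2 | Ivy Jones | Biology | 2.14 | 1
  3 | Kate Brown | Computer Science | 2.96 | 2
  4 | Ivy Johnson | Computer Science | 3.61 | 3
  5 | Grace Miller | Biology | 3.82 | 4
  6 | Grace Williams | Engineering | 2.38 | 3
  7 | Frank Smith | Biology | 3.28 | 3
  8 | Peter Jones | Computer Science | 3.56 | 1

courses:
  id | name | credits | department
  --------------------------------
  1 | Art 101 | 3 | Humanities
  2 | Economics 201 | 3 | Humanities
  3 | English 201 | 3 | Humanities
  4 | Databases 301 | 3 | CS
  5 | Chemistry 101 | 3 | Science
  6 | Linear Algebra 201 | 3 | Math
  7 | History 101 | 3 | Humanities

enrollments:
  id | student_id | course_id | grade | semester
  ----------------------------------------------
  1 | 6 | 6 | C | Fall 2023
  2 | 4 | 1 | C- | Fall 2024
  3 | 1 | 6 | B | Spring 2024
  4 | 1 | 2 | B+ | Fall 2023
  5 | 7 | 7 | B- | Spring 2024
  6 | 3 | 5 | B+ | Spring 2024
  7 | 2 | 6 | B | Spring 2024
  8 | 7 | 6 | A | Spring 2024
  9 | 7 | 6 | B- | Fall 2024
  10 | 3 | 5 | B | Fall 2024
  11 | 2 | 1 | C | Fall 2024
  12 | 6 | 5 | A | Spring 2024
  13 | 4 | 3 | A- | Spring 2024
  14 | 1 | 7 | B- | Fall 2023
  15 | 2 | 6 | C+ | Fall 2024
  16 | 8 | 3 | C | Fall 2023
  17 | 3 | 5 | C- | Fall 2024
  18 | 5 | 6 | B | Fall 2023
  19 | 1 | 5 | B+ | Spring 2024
SELECT department, SUM(credits) AS sum_credits FROM courses GROUP BY department

Execution result:
department | sum_credits
CS | 3
Humanities | 12
Math | 3
Science | 3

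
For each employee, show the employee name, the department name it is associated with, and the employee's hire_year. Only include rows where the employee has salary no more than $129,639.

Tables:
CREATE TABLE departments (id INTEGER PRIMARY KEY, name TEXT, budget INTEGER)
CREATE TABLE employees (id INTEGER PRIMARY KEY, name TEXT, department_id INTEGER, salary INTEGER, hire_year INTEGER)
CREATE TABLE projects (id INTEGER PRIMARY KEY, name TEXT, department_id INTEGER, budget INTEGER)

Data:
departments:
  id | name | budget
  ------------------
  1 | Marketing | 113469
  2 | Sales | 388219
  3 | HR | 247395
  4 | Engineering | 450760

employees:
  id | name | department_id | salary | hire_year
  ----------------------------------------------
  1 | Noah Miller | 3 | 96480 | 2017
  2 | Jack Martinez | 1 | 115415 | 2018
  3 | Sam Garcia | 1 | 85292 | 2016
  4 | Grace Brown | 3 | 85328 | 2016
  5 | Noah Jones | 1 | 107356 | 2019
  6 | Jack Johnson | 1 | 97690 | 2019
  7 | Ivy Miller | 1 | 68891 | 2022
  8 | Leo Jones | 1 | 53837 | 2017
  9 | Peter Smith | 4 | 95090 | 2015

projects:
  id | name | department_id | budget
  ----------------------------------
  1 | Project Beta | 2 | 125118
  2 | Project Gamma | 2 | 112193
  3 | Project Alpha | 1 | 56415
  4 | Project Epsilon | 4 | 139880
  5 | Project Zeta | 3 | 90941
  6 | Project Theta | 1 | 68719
SELECT c.name, p.name AS department, c.hire_year FROM employees c JOIN departments p ON c.department_id = p.id WHERE c.salary <= 129639

Execution result:
name | department | hire_year
Noah Miller | HR | 2017
Jack Martinez | Marketing | 2018
Sam Garcia | Marketing | 2016
Grace Brown | HR | 2016
Noah Jones | Marketing | 2019
Jack Johnson | Marketing | 2019
Ivy Miller | Marketing | 2022
Leo Jones | Marketing | 2017
Peter Smith | Engineering | 2015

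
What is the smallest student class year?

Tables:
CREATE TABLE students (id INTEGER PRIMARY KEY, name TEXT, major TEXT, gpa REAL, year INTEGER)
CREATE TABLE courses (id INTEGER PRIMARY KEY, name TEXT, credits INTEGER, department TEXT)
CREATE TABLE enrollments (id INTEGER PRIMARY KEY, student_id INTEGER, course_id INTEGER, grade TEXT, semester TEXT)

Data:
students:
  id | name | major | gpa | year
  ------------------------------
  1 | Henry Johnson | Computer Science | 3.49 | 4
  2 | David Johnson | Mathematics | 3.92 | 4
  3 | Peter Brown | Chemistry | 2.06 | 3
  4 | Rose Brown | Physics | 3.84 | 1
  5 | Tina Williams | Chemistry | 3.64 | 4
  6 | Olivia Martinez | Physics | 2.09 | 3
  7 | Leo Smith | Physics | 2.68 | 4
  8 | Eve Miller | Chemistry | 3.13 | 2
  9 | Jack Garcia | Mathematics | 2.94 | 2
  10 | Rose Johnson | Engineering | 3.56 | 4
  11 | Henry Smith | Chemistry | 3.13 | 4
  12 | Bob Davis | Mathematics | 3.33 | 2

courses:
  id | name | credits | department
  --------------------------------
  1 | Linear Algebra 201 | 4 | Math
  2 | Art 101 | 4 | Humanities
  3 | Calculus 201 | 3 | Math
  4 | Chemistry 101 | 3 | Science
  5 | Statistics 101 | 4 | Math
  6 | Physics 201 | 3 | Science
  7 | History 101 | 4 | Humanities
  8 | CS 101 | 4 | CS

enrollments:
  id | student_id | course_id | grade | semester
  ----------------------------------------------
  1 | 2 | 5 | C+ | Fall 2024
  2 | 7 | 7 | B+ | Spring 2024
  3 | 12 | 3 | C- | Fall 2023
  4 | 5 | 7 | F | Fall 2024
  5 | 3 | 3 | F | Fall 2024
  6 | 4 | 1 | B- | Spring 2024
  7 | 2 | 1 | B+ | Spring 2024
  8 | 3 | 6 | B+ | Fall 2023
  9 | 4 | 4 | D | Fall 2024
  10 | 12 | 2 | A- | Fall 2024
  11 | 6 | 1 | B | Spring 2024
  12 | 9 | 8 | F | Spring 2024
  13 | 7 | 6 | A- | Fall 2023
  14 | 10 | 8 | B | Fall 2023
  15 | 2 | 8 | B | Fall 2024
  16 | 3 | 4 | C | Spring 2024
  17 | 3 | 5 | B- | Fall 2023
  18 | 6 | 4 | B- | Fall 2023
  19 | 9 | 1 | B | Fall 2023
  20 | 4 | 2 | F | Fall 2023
SELECT MIN(year) FROM students

Execution result:
1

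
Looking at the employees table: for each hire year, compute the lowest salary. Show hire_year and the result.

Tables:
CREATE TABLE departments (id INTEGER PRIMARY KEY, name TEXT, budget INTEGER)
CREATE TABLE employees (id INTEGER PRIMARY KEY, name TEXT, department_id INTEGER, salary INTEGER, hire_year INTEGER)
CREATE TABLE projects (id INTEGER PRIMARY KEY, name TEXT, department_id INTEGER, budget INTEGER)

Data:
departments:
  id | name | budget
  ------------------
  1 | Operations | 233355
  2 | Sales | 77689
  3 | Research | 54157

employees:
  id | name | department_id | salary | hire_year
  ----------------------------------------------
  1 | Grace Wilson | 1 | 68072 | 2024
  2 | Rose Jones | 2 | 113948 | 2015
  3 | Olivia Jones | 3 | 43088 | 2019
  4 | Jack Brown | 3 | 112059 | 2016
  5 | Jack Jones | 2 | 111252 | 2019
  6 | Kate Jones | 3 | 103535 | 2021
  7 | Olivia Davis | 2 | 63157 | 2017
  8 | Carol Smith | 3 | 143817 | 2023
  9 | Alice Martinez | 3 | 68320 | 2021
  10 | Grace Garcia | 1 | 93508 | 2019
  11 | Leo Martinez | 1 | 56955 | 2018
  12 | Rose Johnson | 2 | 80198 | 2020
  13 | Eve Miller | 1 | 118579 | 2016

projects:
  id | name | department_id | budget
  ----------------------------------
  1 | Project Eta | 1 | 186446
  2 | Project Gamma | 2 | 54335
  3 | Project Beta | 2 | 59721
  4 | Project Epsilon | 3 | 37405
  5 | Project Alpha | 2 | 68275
SELECT hire_year, MIN(salary) AS min_salary FROM employees GROUP BY hire_year

Execution result:
hire_year | min_salary
2015 | 113948
2016 | 112059
2017 | 63157
2018 | 56955
2019 | 43088
2020 | 80198
2021 | 68320
2023 | 143817
2024 | 68072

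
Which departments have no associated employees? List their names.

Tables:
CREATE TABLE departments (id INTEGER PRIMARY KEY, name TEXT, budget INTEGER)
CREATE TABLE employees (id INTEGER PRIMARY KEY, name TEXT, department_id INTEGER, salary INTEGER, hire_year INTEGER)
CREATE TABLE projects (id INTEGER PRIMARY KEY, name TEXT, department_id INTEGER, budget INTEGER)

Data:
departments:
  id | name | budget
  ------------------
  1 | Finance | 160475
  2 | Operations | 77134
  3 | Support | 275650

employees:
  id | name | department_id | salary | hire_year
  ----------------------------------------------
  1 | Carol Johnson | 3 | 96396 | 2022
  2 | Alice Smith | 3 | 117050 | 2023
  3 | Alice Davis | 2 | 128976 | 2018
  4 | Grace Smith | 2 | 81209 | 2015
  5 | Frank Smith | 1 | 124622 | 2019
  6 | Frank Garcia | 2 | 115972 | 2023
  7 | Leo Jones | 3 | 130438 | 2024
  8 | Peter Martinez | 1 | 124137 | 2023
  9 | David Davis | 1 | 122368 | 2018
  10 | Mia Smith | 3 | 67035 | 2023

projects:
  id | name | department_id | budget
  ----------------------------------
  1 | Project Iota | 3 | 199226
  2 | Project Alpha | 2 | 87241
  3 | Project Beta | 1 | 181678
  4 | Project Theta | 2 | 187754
SELECT p.name FROM departments p LEFT JOIN employees c ON c.department_id = p.id WHERE c.id IS NULL

Execution result:
(no rows)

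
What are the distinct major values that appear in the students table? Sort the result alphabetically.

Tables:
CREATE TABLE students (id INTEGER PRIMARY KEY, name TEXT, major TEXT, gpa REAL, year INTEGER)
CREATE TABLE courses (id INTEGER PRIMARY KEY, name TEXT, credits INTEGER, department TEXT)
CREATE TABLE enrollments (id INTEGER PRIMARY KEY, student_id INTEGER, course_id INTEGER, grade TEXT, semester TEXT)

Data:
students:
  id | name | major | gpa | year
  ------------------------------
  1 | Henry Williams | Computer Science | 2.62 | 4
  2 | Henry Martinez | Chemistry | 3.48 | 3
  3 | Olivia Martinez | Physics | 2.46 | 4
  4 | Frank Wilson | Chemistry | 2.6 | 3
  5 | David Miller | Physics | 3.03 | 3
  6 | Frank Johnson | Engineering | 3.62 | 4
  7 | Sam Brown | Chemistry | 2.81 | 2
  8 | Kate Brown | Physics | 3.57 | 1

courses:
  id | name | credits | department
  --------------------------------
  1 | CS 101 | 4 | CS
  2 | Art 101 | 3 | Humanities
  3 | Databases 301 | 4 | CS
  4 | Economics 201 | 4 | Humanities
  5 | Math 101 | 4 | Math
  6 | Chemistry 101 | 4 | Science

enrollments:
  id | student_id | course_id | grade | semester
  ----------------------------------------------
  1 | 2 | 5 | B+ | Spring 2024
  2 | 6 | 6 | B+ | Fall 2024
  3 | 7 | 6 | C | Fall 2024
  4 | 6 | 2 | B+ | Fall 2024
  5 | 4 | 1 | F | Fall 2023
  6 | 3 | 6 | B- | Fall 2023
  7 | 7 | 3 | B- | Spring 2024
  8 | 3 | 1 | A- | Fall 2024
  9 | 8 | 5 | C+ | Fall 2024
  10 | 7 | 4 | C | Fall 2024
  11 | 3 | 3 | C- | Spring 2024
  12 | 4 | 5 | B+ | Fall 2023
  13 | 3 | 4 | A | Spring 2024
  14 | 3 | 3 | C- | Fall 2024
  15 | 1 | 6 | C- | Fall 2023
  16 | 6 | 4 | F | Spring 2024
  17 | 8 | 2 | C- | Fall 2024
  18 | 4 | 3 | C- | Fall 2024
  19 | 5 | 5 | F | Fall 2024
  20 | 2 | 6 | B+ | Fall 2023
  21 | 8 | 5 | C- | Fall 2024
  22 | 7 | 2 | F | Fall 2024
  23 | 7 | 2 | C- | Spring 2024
SELECT DISTINCT major FROM students ORDER BY major

Execution result:
major
Chemistry
Computer Science
Engineering
Physics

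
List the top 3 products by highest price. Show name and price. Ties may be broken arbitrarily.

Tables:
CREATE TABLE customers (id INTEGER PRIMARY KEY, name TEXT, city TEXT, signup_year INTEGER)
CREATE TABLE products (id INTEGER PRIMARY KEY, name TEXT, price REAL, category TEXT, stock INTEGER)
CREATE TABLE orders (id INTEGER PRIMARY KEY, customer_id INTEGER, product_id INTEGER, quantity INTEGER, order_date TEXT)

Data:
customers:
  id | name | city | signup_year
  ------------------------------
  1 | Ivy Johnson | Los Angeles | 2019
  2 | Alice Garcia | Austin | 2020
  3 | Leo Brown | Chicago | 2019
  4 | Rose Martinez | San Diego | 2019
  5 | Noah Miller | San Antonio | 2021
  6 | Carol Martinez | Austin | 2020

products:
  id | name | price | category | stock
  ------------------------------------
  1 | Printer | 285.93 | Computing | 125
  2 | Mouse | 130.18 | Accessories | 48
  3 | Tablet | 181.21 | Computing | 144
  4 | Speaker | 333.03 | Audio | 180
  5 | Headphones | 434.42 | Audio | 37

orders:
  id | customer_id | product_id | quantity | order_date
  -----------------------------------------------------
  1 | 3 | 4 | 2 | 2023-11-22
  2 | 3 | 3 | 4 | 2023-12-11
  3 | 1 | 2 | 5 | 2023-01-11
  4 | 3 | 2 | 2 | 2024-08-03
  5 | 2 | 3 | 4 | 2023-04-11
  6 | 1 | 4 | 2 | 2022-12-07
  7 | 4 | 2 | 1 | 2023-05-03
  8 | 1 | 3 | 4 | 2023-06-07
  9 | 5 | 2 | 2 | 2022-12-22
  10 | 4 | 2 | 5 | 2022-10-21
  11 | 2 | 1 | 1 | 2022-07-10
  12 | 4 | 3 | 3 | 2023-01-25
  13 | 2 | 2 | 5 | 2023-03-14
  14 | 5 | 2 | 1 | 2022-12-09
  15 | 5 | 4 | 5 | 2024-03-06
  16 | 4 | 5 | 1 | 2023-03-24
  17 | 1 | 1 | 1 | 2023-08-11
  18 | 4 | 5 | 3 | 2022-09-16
SELECT name, price FROM products ORDER BY price DESC LIMIT 3

Execution result:
name | price
Headphones | 434.42
Speaker | 333.03
Printer | 285.93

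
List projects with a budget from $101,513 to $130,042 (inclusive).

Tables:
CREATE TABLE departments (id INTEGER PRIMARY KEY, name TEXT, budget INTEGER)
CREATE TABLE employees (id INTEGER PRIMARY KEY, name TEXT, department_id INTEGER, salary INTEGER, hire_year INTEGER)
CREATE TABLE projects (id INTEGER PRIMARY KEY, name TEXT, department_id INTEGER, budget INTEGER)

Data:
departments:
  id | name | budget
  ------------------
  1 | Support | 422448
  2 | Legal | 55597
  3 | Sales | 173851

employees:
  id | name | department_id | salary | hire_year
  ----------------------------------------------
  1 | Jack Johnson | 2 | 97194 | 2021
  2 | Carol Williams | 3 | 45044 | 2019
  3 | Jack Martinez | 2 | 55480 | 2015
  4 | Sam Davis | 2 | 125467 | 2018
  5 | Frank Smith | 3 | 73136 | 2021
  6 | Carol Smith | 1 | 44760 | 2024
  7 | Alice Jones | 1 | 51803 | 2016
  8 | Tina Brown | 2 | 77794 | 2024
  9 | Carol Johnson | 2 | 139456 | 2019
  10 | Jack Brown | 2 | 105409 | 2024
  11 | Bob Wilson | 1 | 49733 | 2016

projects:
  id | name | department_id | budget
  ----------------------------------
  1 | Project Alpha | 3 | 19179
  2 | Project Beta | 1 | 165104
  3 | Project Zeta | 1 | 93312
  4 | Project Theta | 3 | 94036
SELECT name, budget FROM projects WHERE budget BETWEEN 101513 AND 130042

Execution result:
(no rows)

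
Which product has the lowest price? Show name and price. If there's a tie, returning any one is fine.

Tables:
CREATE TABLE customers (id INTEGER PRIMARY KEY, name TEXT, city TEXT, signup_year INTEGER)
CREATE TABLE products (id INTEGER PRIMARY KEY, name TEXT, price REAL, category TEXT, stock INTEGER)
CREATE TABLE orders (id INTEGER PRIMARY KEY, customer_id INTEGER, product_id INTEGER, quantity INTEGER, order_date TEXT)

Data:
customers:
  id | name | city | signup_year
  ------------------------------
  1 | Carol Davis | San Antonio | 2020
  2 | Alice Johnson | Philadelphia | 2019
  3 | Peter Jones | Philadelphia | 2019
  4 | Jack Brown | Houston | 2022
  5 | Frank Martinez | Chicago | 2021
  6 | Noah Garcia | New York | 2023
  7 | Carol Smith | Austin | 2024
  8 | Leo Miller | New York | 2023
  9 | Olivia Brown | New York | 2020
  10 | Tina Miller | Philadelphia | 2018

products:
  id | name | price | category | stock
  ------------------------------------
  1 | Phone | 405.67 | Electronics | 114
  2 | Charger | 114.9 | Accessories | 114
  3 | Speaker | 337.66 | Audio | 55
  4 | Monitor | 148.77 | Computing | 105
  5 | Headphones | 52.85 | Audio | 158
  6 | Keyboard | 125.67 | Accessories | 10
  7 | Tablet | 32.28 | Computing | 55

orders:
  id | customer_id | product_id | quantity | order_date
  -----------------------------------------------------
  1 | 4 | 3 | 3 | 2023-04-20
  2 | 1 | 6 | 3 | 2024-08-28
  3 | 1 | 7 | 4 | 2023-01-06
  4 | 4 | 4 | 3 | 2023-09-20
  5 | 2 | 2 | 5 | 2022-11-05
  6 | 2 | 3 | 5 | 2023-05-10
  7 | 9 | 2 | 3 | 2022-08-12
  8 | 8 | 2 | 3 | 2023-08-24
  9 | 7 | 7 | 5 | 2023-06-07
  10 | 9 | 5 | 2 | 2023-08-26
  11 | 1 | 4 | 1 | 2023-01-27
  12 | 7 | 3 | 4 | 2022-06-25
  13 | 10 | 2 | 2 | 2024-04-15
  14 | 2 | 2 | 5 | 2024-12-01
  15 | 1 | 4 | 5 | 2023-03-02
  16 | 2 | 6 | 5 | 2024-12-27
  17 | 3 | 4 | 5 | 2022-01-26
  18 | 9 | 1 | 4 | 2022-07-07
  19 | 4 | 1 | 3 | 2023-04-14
SELECT name, price FROM products ORDER BY price ASC LIMIT 1

Execution result:
name | price
Tablet | 32.28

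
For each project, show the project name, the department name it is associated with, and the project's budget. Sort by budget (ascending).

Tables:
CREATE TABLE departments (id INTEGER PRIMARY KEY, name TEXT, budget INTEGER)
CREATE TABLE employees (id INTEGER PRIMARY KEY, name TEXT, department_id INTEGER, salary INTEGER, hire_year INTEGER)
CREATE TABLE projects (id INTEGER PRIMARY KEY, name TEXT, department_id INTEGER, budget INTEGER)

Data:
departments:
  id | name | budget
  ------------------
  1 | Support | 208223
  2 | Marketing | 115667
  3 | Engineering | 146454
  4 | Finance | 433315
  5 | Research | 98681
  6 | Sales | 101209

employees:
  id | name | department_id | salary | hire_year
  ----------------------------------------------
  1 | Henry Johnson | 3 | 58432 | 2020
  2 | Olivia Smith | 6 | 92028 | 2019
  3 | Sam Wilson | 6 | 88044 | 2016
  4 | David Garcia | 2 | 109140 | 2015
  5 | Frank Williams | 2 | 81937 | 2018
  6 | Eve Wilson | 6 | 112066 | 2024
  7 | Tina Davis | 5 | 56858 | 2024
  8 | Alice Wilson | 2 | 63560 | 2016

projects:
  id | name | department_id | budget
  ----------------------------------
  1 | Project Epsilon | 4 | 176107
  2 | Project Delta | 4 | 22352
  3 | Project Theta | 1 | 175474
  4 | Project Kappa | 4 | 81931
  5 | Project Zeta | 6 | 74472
SELECT c.name, p.name AS department, c.budget FROM projects c JOIN departments p ON c.department_id = p.id ORDER BY c.budget ASC

Execution result:
name | department | budget
Project Delta | Finance | 22352
Project Zeta | Sales | 74472
Project Kappa | Finance | 81931
Project Theta | Support | 175474
Project Epsilon | Finance | 176107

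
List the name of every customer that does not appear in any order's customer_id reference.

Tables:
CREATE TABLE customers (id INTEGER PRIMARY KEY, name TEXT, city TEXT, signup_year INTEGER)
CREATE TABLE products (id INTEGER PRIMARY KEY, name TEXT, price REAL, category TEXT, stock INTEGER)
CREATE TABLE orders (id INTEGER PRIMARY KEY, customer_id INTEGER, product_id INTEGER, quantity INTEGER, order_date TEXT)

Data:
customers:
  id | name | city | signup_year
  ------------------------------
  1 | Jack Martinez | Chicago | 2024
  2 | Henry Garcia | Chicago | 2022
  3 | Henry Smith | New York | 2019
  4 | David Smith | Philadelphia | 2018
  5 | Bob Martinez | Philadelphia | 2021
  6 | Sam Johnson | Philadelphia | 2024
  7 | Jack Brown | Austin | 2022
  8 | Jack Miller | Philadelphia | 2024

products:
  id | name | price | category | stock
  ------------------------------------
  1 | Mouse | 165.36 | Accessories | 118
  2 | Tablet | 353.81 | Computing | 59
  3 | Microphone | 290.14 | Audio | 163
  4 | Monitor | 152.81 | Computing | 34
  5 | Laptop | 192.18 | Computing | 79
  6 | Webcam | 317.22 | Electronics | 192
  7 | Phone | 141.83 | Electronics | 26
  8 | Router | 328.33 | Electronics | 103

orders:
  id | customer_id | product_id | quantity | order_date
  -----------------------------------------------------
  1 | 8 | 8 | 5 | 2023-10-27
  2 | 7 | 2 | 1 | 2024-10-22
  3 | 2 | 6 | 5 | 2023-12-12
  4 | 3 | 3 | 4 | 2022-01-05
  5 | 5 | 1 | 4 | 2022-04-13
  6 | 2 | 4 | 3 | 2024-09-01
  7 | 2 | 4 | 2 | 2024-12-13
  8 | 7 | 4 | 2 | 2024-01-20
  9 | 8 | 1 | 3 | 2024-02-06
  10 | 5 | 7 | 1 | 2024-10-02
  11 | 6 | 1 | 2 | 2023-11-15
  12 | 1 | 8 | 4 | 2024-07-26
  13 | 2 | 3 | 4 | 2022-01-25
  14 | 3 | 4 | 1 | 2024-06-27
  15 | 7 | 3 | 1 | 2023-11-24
SELECT p.name FROM customers p LEFT JOIN orders c ON c.customer_id = p.id WHERE c.id IS NULL

Execution result:
David Smith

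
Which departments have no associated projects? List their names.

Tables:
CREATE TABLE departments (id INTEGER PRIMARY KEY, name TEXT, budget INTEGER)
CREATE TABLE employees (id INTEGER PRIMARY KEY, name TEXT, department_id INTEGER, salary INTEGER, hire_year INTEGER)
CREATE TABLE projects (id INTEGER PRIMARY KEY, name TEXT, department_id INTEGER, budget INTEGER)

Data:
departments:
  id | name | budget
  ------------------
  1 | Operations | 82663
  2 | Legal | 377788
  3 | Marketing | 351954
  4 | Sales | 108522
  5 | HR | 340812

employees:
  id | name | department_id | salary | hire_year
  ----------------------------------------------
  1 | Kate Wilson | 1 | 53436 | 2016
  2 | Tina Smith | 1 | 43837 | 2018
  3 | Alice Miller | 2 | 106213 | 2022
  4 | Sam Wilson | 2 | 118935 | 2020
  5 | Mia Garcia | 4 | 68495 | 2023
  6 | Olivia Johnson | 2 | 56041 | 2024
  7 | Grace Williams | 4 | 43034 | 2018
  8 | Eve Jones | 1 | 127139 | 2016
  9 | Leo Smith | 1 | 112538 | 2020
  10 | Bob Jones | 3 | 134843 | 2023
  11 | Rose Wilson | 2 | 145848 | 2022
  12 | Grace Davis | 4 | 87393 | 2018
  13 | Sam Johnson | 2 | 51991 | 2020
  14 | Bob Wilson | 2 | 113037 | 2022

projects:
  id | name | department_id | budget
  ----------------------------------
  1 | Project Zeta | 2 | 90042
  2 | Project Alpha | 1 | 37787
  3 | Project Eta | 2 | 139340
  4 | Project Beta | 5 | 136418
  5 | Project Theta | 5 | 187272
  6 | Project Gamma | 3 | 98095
SELECT p.name FROM departments p LEFT JOIN projects c ON c.department_id = p.id WHERE c.id IS NULL

Execution result:
Sales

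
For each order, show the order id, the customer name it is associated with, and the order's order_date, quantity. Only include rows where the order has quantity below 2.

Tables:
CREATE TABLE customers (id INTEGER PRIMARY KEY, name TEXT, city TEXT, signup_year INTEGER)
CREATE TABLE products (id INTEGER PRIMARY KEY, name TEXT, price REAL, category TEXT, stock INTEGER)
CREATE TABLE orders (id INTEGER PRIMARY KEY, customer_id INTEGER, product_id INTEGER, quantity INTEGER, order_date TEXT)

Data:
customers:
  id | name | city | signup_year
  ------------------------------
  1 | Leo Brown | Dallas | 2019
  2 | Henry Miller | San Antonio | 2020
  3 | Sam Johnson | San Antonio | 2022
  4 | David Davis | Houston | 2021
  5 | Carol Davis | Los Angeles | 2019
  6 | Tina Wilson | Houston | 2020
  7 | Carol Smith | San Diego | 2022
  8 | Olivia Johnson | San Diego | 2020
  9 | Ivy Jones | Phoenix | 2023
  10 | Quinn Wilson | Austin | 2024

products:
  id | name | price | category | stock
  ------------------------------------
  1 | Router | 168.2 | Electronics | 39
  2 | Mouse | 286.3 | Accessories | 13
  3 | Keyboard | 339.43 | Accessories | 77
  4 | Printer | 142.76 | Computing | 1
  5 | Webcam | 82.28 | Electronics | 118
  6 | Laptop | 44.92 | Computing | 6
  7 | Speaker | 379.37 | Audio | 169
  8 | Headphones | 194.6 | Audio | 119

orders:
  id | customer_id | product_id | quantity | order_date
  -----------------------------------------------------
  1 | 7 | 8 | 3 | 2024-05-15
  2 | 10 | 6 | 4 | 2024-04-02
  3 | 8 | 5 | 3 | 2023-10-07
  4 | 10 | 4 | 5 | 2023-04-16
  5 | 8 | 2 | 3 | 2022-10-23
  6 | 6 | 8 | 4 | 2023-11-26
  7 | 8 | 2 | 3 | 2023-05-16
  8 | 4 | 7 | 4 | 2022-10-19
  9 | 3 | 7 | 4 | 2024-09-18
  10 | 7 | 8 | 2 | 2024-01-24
SELECT c.id, p.name AS customer, c.order_date, c.quantity FROM orders c JOIN customers p ON c.customer_id = p.id WHERE c.quantity < 2

Execution result:
(no rows)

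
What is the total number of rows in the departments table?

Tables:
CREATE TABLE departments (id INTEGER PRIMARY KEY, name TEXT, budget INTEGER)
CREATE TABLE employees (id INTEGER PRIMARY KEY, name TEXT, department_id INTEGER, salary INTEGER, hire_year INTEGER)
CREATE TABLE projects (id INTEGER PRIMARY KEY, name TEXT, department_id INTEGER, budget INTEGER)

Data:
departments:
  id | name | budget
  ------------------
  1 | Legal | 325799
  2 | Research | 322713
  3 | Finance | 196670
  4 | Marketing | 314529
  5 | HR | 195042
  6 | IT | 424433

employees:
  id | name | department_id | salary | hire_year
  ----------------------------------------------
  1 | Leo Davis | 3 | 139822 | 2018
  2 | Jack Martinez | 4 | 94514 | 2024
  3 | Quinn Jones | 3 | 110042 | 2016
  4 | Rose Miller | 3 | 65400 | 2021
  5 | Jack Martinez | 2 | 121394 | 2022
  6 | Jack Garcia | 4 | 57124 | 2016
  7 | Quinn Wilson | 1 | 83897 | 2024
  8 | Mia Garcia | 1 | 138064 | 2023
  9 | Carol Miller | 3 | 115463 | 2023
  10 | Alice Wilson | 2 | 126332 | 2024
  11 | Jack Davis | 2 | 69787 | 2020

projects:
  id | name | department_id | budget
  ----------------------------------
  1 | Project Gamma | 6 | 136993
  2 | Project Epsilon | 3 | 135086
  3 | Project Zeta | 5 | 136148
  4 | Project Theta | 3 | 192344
SELECT COUNT(*) FROM departments

Execution result:
6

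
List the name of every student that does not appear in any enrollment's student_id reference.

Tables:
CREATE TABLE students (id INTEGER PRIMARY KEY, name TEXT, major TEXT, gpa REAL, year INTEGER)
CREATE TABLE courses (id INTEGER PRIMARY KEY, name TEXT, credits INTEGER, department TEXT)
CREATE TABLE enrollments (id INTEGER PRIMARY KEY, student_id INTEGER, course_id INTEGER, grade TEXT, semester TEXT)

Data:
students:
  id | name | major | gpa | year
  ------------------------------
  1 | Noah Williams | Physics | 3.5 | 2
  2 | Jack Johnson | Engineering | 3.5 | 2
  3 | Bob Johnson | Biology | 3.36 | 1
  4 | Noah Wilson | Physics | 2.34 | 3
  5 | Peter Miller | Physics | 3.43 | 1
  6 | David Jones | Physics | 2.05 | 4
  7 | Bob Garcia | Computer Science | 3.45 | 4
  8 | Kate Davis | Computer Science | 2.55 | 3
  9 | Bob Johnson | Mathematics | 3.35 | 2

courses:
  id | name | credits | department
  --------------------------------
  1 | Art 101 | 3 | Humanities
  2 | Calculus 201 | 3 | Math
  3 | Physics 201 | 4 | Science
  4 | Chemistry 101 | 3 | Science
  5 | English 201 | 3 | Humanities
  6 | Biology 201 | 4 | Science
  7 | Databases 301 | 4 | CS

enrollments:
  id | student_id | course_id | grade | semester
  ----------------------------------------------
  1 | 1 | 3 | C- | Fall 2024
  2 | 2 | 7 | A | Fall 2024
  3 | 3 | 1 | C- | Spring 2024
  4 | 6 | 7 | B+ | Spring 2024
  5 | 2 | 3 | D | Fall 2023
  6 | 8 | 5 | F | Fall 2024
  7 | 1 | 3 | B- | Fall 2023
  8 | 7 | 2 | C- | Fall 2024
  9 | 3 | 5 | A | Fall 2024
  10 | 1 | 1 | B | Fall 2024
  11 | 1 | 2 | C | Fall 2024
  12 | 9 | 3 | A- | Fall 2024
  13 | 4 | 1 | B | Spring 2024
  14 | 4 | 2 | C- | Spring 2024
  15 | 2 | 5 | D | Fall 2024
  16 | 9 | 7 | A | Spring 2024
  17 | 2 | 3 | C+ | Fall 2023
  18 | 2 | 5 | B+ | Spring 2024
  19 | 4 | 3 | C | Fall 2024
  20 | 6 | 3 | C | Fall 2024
SELECT p.name FROM students p LEFT JOIN enrollments c ON c.student_id = p.id WHERE c.id IS NULL

Execution result:
Peter Miller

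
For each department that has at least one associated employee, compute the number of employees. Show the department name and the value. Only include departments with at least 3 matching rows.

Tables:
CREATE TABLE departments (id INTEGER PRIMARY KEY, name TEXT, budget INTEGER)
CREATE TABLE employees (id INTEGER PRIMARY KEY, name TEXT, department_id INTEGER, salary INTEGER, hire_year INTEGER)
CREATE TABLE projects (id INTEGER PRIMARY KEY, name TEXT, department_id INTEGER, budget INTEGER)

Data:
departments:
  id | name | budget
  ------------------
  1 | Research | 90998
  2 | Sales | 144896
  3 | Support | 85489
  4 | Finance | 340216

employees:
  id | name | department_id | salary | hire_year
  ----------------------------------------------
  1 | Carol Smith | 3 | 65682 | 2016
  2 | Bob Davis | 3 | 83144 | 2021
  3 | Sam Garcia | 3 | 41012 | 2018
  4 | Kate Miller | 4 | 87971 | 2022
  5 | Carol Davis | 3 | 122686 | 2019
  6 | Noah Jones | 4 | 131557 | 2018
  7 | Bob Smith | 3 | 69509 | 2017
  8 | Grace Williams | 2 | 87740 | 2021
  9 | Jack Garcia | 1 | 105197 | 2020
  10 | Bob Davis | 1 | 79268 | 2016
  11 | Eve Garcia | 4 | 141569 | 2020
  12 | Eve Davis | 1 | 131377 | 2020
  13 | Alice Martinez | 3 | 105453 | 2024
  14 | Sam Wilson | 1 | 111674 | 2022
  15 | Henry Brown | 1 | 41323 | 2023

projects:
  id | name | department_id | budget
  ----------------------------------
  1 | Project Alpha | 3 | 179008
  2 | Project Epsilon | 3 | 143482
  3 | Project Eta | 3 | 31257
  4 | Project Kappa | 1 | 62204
SELECT p.name, COUNT(*) AS n FROM employees c JOIN departments p ON c.department_id = p.id GROUP BY p.id, p.name HAVING COUNT(*) >= 3

Execution result:
name | n
Research | 5
Support | 6
Finance | 3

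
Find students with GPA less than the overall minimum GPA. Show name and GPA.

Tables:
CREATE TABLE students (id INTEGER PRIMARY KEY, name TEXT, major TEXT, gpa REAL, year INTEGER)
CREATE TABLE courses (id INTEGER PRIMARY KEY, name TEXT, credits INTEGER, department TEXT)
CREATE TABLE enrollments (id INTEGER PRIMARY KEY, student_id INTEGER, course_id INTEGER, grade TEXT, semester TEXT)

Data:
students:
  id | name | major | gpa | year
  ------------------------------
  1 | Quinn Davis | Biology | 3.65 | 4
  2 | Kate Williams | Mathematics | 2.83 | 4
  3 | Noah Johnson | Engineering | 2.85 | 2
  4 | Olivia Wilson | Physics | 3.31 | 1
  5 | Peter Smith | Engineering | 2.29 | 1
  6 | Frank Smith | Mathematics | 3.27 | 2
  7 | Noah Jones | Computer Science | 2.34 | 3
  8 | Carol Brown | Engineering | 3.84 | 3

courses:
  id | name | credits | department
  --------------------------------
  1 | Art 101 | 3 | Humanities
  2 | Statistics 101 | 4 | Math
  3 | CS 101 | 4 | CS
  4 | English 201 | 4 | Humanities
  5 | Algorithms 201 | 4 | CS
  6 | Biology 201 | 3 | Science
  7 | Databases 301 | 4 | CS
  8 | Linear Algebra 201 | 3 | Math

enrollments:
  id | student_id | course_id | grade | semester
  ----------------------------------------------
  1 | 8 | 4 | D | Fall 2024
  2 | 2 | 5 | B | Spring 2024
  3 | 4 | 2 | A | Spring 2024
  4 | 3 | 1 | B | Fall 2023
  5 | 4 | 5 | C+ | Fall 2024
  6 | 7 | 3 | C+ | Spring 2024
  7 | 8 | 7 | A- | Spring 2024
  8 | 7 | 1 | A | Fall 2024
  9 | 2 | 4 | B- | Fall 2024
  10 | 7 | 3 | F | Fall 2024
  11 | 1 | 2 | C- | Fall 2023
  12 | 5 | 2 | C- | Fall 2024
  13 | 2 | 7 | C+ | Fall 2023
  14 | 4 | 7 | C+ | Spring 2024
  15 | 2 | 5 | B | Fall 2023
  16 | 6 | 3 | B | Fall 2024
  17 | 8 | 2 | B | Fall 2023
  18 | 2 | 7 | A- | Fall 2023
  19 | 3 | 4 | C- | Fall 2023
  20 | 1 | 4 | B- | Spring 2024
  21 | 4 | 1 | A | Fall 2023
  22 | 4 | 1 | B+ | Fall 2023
SELECT name, gpa FROM students WHERE gpa < (SELECT MIN(gpa) FROM students)

Execution result:
(no rows)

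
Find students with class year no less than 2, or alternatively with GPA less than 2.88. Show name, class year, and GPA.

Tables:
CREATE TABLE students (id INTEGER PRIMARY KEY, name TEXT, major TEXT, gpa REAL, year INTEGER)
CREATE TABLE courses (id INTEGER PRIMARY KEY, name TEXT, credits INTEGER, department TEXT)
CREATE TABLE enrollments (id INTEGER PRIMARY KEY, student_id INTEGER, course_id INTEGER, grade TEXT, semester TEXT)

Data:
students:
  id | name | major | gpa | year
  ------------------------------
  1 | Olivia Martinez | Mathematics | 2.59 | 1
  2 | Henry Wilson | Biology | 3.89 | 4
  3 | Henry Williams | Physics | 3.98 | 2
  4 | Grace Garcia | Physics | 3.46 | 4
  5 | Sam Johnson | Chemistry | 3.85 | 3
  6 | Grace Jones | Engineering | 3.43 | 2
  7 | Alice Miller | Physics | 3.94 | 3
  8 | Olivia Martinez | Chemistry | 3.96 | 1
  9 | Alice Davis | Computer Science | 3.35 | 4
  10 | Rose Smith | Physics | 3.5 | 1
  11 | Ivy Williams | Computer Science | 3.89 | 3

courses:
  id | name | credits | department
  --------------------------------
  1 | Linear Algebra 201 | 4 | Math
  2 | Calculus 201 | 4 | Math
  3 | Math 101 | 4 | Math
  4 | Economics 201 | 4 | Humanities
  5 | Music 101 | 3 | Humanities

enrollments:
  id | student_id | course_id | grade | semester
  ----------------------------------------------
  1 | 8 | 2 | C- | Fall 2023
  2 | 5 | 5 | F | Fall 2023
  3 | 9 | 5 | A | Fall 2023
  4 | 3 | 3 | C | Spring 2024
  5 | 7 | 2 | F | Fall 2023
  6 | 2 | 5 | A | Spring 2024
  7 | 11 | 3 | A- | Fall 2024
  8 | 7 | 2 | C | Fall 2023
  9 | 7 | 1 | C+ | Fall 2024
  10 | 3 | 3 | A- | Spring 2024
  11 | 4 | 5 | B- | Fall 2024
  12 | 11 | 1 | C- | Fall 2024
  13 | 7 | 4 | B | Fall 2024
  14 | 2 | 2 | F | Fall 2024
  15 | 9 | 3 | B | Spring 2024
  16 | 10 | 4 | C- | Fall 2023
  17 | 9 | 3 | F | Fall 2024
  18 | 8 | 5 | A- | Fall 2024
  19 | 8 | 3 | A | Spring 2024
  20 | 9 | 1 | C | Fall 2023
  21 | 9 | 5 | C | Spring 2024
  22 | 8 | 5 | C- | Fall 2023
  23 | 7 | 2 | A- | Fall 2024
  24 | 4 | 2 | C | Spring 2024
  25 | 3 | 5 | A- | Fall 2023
SELECT name, year, gpa FROM students WHERE year >= 2 OR gpa < 2.88

Execution result:
name | year | gpa
Olivia Martinez | 1 | 2.59
Henry Wilson | 4 | 3.89
Henry Williams | 2 | 3.98
Grace Garcia | 4 | 3.46
Sam Johnson | 3 | 3.85
Grace Jones | 2 | 3.43
Alice Miller | 3 | 3.94
Alice Davis | 4 | 3.35
Ivy Williams | 3 | 3.89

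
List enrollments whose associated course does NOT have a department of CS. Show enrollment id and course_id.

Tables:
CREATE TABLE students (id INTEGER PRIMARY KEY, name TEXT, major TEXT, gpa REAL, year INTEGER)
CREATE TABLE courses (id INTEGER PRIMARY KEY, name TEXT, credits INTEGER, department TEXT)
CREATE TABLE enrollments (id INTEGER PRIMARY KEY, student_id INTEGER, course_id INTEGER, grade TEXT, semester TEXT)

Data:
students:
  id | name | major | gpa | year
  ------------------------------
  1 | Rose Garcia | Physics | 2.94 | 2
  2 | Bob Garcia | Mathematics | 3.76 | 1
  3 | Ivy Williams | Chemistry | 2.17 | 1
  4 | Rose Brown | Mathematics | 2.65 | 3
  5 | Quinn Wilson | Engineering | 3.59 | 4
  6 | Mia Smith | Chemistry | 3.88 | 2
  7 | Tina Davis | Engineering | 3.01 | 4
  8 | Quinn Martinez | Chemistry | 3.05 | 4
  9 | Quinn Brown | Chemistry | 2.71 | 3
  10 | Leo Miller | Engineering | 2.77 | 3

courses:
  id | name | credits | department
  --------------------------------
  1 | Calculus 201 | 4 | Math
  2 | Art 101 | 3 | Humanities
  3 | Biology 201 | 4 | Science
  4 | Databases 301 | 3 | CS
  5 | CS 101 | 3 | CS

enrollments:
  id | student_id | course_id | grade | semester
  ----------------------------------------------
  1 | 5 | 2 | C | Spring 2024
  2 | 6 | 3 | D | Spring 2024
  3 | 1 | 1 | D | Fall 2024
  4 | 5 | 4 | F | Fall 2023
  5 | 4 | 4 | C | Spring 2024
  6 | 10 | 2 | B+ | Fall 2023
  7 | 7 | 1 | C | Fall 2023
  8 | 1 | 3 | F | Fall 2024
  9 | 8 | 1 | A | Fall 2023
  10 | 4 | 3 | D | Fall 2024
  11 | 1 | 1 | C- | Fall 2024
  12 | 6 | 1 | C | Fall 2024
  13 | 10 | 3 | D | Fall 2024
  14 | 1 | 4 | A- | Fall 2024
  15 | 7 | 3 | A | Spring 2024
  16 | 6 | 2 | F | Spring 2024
SELECT id, course_id FROM enrollments WHERE course_id NOT IN (SELECT id FROM courses WHERE department = 'CS')

Execution result:
id | course_id
1 | 2
2 | 3
3 | 1
6 | 2
7 | 1
8 | 3
9 | 1
10 | 3
11 | 1
12 | 1
13 | 3
15 | 3
16 | 2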